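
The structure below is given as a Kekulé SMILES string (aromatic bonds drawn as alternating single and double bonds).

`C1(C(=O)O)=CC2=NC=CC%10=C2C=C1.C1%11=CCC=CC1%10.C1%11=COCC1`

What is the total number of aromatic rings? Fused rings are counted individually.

2

The SMILES encodes two fused six-membered rings, each with three alternating double bonds; one ring is all carbon and the other has one ring nitrogen; a six-membered carbon ring with two isolated C=C double bonds and two sp³ carbons; a five-membered ring of four carbons and one oxygen, with one C=C double bond and two sp³ carbons.
The fused 6/6-membered bicyclic (with one nitrogen) is a single π system with 10 sp² atoms and 10 π electrons from ring double bonds. 10 = 4(2)+2, so the system is aromatic and both rings count as aromatic (quinoline).
The 6-membered ring has two sp³ carbons, so it is not fully conjugated — not aromatic (1,4-cyclohexadiene).
The 5-membered ring with one oxygen has two sp³ carbons, so it is not fully conjugated — not aromatic (2,3-dihydrofuran).
2 of the 4 rings are aromatic. Total: 2.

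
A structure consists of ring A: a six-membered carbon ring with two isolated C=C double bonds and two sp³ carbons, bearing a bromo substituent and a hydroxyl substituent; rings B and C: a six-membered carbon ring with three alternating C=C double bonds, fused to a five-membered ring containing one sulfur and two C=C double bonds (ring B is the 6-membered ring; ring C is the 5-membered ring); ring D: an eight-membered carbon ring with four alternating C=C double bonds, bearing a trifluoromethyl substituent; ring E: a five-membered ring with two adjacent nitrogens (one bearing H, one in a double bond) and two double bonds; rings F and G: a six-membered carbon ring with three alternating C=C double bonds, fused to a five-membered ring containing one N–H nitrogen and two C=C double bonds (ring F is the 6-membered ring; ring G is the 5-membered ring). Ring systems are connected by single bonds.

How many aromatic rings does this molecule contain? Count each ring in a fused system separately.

5

Ring A has two sp³ carbons, so it is not fully conjugated — not aromatic (1,4-cyclohexadiene).
Rings B and C form a fused bicyclic system (with one sulfur) with 9 sp² atoms and 10 π electrons from ring double bonds plus a heteroatom lone pair. 10 = 4(2)+2, so the system is aromatic and both rings count as aromatic (benzothiophene).
Ring D has only sp² ring atoms; a planar conformation would have a fully conjugated π system of 8 electrons. But 8 = 4(2), which is 4n not 4n+2, so ring D is not aromatic (cyclooctatetraene) — cyclooctatetraene distorts into a non-planar tub to avoid antiaromaticity.
Ring E is fully conjugated (every ring atom contributes a p orbital); 2 ring double bonds (4 π electrons) plus a heteroatom lone pair (2) give 6 π electrons. That satisfies 4n+2 with n=1, so ring E is aromatic (pyrazole).
Rings F and G form a fused bicyclic system (with one N–H) with 9 sp² atoms and 10 π electrons from ring double bonds plus a heteroatom lone pair. 10 = 4(2)+2, so the system is aromatic and both rings count as aromatic (indole).
Aromatic: B, C, E, F, G. Total: 5.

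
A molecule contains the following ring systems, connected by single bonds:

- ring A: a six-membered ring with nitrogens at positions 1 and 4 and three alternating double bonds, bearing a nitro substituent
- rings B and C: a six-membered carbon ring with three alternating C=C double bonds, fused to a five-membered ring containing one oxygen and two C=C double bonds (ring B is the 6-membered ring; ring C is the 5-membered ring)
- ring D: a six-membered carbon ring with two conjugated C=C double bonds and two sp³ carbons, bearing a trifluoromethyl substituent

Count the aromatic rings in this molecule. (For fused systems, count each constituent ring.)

Ring A is fully conjugated (every ring atom contributes a p orbital); 3 ring double bonds give 6 π electrons. Since 6 = 4n+2 (n=1), ring A is aromatic (pyrazine).
Rings B and C form a fused bicyclic system (with one oxygen) with 9 sp² atoms and 10 π electrons from ring double bonds plus a heteroatom lone pair. 10 = 4(2)+2, so the system is aromatic and both rings count as aromatic (benzofuran).
Ring D has two sp³ carbons, so it is not fully conjugated — not aromatic (1,3-cyclohexadiene).
Aromatic: A, B, C. Total: 3.

3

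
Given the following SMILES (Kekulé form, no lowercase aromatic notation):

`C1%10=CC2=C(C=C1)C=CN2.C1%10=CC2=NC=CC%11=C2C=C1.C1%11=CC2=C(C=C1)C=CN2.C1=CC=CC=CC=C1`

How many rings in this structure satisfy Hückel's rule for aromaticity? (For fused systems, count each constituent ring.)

6

The SMILES encodes a six-membered carbon ring with three alternating C=C double bonds, fused to a five-membered ring containing one N–H nitrogen and two C=C double bonds; two fused six-membered rings, each with three alternating double bonds; one ring is all carbon and the other has one ring nitrogen; a six-membered carbon ring with three alternating C=C double bonds, fused to a five-membered ring containing one N–H nitrogen and two C=C double bonds; an eight-membered carbon ring with four alternating C=C double bonds.
The fused 6/5-membered bicyclic (with one N–H) is a single π system with 9 sp² atoms and 10 π electrons from ring double bonds plus a heteroatom lone pair. 10 = 4(2)+2, so the system is aromatic and both rings count as aromatic (indole).
The fused 6/6-membered bicyclic (with one nitrogen) is a single π system with 10 sp² atoms and 10 π electrons from ring double bonds. 10 = 4(2)+2, so the system is aromatic and both rings count as aromatic (quinoline).
The fused 6/5-membered bicyclic (with one N–H) is a single π system with 9 sp² atoms and 10 π electrons from ring double bonds plus a heteroatom lone pair. 10 = 4(2)+2, so the system is aromatic and both rings count as aromatic (indole).
The 8-membered ring has only sp² ring atoms; a planar conformation would have a fully conjugated π system of 8 electrons. But 8 = 4(2), which is 4n not 4n+2, so it is not aromatic (cyclooctatetraene) — cyclooctatetraene distorts into a non-planar tub to avoid antiaromaticity.
6 of the 7 rings are aromatic. Total: 6.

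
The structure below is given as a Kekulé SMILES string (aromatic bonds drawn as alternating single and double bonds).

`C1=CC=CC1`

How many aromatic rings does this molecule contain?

0

The SMILES encodes a five-membered carbon ring with two conjugated C=C double bonds and one sp³ carbon.
The 5-membered ring has one sp³ carbon, so it is not fully conjugated — not aromatic (cyclopentadiene).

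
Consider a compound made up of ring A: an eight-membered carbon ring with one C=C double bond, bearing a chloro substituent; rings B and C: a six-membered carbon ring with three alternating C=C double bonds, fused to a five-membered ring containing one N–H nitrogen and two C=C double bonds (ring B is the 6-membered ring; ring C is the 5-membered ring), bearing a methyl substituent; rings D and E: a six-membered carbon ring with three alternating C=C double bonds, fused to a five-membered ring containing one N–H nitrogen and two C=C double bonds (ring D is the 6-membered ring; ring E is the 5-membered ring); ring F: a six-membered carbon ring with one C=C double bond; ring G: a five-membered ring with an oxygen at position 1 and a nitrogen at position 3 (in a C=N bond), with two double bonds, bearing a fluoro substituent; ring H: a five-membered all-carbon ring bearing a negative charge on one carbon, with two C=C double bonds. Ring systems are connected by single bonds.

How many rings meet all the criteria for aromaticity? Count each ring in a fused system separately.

Ring A has six sp³ carbons, so it is not fully conjugated — not aromatic (cyclooctene).
Rings B and C form a fused bicyclic system (with one N–H) with 9 sp² atoms and 10 π electrons from ring double bonds plus a heteroatom lone pair. 10 = 4(2)+2, so the system is aromatic and both rings count as aromatic (indole).
Rings D and E form a fused bicyclic system (with one N–H) with 9 sp² atoms and 10 π electrons from ring double bonds plus a heteroatom lone pair. 10 = 4(2)+2, so the system is aromatic and both rings count as aromatic (indole).
Ring F has four sp³ carbons, so it is not fully conjugated — not aromatic (cyclohexene).
Ring G has a continuous p-orbital overlap around the ring; 2 ring double bonds (4 π electrons) plus a heteroatom lone pair (2) give 6 π electrons. 6 = 4(1)+2, so ring G is aromatic (oxazole).
Ring H is fully conjugated (every ring atom contributes a p orbital); 2 ring double bonds (4 π electrons) plus the carbanion lone pair (2) give 6 π electrons. 6 = 4(1)+2, so ring H is aromatic (cyclopentadienyl anion).
Aromatic: B, C, D, E, G, H. Total: 6.

6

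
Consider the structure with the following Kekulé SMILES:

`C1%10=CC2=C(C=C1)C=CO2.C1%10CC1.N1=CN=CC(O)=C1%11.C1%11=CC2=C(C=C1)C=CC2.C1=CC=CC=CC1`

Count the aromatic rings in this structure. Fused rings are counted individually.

4

The SMILES encodes a six-membered carbon ring with three alternating C=C double bonds, fused to a five-membered ring containing one oxygen and two C=C double bonds; a three-membered saturated carbon ring; a six-membered ring with nitrogens at positions 1 and 3 and three alternating double bonds; a six-membered carbon ring with three alternating C=C double bonds, fused to a five-membered carbon ring containing one C=C double bond and one sp³ carbon; a seven-membered carbon ring with three C=C double bonds and one sp³ carbon.
The fused 6/5-membered bicyclic (with one oxygen) is a single π system with 9 sp² atoms and 10 π electrons from ring double bonds plus a heteroatom lone pair. 10 = 4(2)+2, so the system is aromatic and both rings count as aromatic (benzofuran).
The 3-membered ring has only sp³ atoms, so it is not fully conjugated — not aromatic (cyclopropane).
The 6-membered ring with two nitrogens (1,3) has a continuous p-orbital overlap around the ring; 3 ring double bonds give 6 π electrons. That satisfies 4n+2 with n=1, so it is aromatic (pyrimidine).
The 6-membered ring has a continuous p-orbital overlap around the ring; 3 ring double bonds give 6 π electrons. That satisfies 4n+2 with n=1, so it is aromatic (benzene ring).
The 5-membered ring has one sp³ carbon, so it is not fully conjugated — not aromatic (cyclopentene ring).
The 7-membered ring has one sp³ carbon, so it is not fully conjugated — not aromatic (cycloheptatriene).
4 of the 7 rings are aromatic. Total: 4.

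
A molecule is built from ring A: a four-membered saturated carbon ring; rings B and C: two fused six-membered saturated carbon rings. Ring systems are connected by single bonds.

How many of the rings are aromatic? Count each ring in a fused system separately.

0

Ring A has only sp³ atoms, so it is not fully conjugated — not aromatic (cyclobutane).
Ring B has only sp³ atoms, so it is not fully conjugated — not aromatic (cyclohexane ring).
Ring C has only sp³ atoms, so it is not fully conjugated — not aromatic (cyclohexane ring).
No ring is aromatic. Total: 0.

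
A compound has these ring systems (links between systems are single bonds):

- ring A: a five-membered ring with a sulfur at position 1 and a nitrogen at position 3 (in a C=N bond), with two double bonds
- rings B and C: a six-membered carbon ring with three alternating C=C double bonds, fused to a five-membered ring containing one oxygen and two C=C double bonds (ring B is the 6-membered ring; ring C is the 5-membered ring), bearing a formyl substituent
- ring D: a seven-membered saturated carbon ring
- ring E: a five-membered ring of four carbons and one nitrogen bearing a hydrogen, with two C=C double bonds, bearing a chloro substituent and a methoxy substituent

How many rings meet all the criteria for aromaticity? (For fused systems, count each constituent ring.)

4

Ring A is planar and fully conjugated; 2 ring double bonds (4 π electrons) plus a heteroatom lone pair (2) give 6 π electrons. That satisfies 4n+2 with n=1, so ring A is aromatic (thiazole).
Rings B and C form a fused bicyclic system (with one oxygen) with 9 sp² atoms and 10 π electrons from ring double bonds plus a heteroatom lone pair. 10 = 4(2)+2, so the system is aromatic and both rings count as aromatic (benzofuran).
Ring D has only sp³ atoms, so it is not fully conjugated — not aromatic (cycloheptane).
Ring E is planar and fully conjugated; 2 ring double bonds (4 π electrons) plus a heteroatom lone pair (2) give 6 π electrons. That satisfies 4n+2 with n=1, so ring E is aromatic (pyrrole).
Aromatic: A, B, C, E. Total: 4.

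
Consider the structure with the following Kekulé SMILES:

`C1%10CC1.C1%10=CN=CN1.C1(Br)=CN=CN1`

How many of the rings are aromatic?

The SMILES encodes a three-membered saturated carbon ring; a five-membered ring with nitrogens at positions 1 and 3 (one bearing H, one in a C=N bond) and two double bonds; a five-membered ring with nitrogens at positions 1 and 3 (one bearing H, one in a C=N bond) and two double bonds.
The 3-membered ring has only sp³ atoms, so it is not fully conjugated — not aromatic (cyclopropane).
The 5-membered ring with two nitrogens (one N–H, one =N–) has a continuous p-orbital overlap around the ring; 2 ring double bonds (4 π electrons) plus a heteroatom lone pair (2) give 6 π electrons. Since 6 = 4n+2 (n=1), it is aromatic (imidazole).
The second 5-membered ring with two nitrogens (one N–H, one =N–) is planar and fully conjugated; 2 ring double bonds (4 π electrons) plus a heteroatom lone pair (2) give 6 π electrons. That satisfies 4n+2 with n=1, so it is aromatic (imidazole).
2 of the 3 rings are aromatic. Total: 2.

2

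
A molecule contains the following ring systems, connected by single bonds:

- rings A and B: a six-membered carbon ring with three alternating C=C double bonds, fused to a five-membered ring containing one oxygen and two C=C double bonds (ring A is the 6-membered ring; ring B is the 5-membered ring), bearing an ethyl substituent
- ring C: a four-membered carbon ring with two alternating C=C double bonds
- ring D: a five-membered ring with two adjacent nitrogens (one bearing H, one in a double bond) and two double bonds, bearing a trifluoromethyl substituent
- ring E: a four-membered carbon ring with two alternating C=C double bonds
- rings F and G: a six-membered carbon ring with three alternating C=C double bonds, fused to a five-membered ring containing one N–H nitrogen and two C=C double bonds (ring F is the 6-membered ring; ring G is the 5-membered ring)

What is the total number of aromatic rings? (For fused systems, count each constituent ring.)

Rings A and B form a fused bicyclic system (with one oxygen) with 9 sp² atoms and 10 π electrons from ring double bonds plus a heteroatom lone pair. 10 = 4(2)+2, so the system is aromatic and both rings count as aromatic (benzofuran).
Ring C has only sp² ring atoms; a planar conformation would have a fully conjugated π system of 4 electrons. But 4 = 4(1), which is 4n not 4n+2, so ring C is not aromatic (cyclobutadiene) — cyclobutadiene is antiaromatic and distorts to a rectangle.
Ring D is fully conjugated (every ring atom contributes a p orbital); 2 ring double bonds (4 π electrons) plus a heteroatom lone pair (2) give 6 π electrons. 6 = 4(1)+2, so ring D is aromatic (pyrazole).
Ring E has only sp² ring atoms; a planar conformation would have a fully conjugated π system of 4 electrons. But 4 = 4(1), which is 4n not 4n+2, so ring E is not aromatic (cyclobutadiene) — cyclobutadiene is antiaromatic and distorts to a rectangle.
Rings F and G form a fused bicyclic system (with one N–H) with 9 sp² atoms and 10 π electrons from ring double bonds plus a heteroatom lone pair. 10 = 4(2)+2, so the system is aromatic and both rings count as aromatic (indole).
Aromatic: A, B, D, F, G. Total: 5.

5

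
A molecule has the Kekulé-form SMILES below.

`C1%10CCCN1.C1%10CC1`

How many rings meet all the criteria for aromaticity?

0

The SMILES encodes a five-membered saturated ring of four carbons and one N–H nitrogen; a three-membered saturated carbon ring.
The 5-membered ring with one N–H has only sp³ atoms, so it is not fully conjugated — not aromatic (pyrrolidine).
The 3-membered ring has only sp³ atoms, so it is not fully conjugated — not aromatic (cyclopropane).
None of the rings are aromatic. Total: 0.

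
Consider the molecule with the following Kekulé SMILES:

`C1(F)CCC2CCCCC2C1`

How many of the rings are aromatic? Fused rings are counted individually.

The SMILES encodes two fused six-membered saturated carbon rings.
The 6-membered ring has only sp³ atoms, so it is not fully conjugated — not aromatic (cyclohexane ring).
The second 6-membered ring has only sp³ atoms, so it is not fully conjugated — not aromatic (cyclohexane ring).
None of the rings are aromatic. Total: 0.

0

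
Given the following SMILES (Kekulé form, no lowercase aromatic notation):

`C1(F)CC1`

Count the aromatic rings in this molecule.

The SMILES encodes a three-membered saturated carbon ring.
The 3-membered ring has only sp³ atoms, so it is not fully conjugated — not aromatic (cyclopropane).

0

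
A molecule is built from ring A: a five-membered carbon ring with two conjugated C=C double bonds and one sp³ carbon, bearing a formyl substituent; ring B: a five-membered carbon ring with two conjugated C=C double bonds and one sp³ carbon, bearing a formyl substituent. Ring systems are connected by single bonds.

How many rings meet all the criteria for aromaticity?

0

Ring A has one sp³ carbon, so it is not fully conjugated — not aromatic (cyclopentadiene).
Ring B has one sp³ carbon, so it is not fully conjugated — not aromatic (cyclopentadiene).
No ring is aromatic. Total: 0.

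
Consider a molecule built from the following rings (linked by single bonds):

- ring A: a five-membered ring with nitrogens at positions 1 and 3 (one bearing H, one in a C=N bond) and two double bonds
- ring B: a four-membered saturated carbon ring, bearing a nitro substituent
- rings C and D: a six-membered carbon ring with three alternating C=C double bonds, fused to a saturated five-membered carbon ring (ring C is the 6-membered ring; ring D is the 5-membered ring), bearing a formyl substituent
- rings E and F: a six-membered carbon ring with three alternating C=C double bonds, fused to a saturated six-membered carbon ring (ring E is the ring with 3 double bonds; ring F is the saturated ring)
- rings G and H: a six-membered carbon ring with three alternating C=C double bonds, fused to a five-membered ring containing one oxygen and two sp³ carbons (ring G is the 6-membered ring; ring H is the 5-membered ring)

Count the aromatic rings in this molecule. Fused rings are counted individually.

4

Ring A has a continuous p-orbital overlap around the ring; 2 ring double bonds (4 π electrons) plus a heteroatom lone pair (2) give 6 π electrons. 6 = 4(1)+2, so ring A is aromatic (imidazole).
Ring B has only sp³ atoms, so it is not fully conjugated — not aromatic (cyclobutane).
Ring C is fully conjugated (every ring atom contributes a p orbital); 3 ring double bonds give 6 π electrons. Since 6 = 4n+2 (n=1), ring C is aromatic (benzene ring).
Ring D has three sp³ carbons, so it is not fully conjugated — not aromatic (cyclopentane ring).
Ring E has a continuous p-orbital overlap around the ring; 3 ring double bonds give 6 π electrons. That satisfies 4n+2 with n=1, so ring E is aromatic (benzene ring).
Ring F has four sp³ carbons, so it is not fully conjugated — not aromatic (cyclohexane ring).
Ring G is planar and fully conjugated; 3 ring double bonds give 6 π electrons. That satisfies 4n+2 with n=1, so ring G is aromatic (benzene ring).
Ring H has two sp³ carbons, so it is not fully conjugated — not aromatic (oxolane ring).
Aromatic: A, C, E, G. Total: 4.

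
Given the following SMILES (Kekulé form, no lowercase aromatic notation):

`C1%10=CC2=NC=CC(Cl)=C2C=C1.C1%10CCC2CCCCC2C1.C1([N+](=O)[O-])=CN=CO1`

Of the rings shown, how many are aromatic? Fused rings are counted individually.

The SMILES encodes two fused six-membered rings, each with three alternating double bonds; one ring is all carbon and the other has one ring nitrogen; two fused six-membered saturated carbon rings; a five-membered ring with an oxygen at position 1 and a nitrogen at position 3 (in a C=N bond), with two double bonds.
The fused 6/6-membered bicyclic (with one nitrogen) is a single π system with 10 sp² atoms and 10 π electrons from ring double bonds. 10 = 4(2)+2, so the system is aromatic and both rings count as aromatic (quinoline).
The 6-membered ring has only sp³ atoms, so it is not fully conjugated — not aromatic (cyclohexane ring).
The second 6-membered ring has only sp³ atoms, so it is not fully conjugated — not aromatic (cyclohexane ring).
The 5-membered ring with one oxygen and one =N– is planar and fully conjugated; 2 ring double bonds (4 π electrons) plus a heteroatom lone pair (2) give 6 π electrons. That satisfies 4n+2 with n=1, so it is aromatic (oxazole).
3 of the 5 rings are aromatic. Total: 3.

3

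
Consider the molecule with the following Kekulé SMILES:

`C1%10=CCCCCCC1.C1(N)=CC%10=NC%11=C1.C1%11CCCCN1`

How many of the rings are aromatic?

The SMILES encodes an eight-membered carbon ring with one C=C double bond; a six-membered ring of five carbons and one nitrogen with three alternating double bonds; a six-membered saturated ring of five carbons and one N–H nitrogen.
The 8-membered ring has six sp³ carbons, so it is not fully conjugated — not aromatic (cyclooctene).
The 6-membered ring with one nitrogen is fully conjugated (every ring atom contributes a p orbital); 3 ring double bonds give 6 π electrons. Since 6 = 4n+2 (n=1), it is aromatic (pyridine).
The 6-membered ring with one N–H has only sp³ atoms, so it is not fully conjugated — not aromatic (piperidine).
1 of the 3 rings is aromatic. Total: 1.

1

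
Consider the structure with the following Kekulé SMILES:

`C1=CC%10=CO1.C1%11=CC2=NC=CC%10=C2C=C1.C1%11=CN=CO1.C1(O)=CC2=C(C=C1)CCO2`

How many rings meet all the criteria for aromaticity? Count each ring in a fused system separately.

The SMILES encodes a five-membered ring of four carbons and one oxygen, with two C=C double bonds; two fused six-membered rings, each with three alternating double bonds; one ring is all carbon and the other has one ring nitrogen; a five-membered ring with an oxygen at position 1 and a nitrogen at position 3 (in a C=N bond), with two double bonds; a six-membered carbon ring with three alternating C=C double bonds, fused to a five-membered ring containing one oxygen and two sp³ carbons.
The 5-membered ring with one oxygen has a continuous p-orbital overlap around the ring; 2 ring double bonds (4 π electrons) plus a heteroatom lone pair (2) give 6 π electrons. Since 6 = 4n+2 (n=1), it is aromatic (furan).
The fused 6/6-membered bicyclic (with one nitrogen) is a single π system with 10 sp² atoms and 10 π electrons from ring double bonds. 10 = 4(2)+2, so the system is aromatic and both rings count as aromatic (quinoline).
The 5-membered ring with one oxygen and one =N– is fully conjugated (every ring atom contributes a p orbital); 2 ring double bonds (4 π electrons) plus a heteroatom lone pair (2) give 6 π electrons. Since 6 = 4n+2 (n=1), it is aromatic (oxazole).
The 6-membered ring is fully conjugated (every ring atom contributes a p orbital); 3 ring double bonds give 6 π electrons. 6 = 4(1)+2, so it is aromatic (benzene ring).
The second 5-membered ring with one oxygen has two sp³ carbons, so it is not fully conjugated — not aromatic (oxolane ring).
5 of the 6 rings are aromatic. Total: 5.

5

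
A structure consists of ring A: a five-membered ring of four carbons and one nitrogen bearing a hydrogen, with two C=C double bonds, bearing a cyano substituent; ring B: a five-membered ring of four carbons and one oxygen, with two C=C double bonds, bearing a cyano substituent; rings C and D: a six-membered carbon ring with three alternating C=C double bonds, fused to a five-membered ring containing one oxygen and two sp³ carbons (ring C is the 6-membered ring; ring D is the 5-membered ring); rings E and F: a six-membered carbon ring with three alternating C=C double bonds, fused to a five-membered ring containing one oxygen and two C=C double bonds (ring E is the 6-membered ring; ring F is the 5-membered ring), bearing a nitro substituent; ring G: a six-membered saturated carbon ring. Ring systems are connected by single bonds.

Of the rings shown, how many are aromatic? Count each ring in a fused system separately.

5

Ring A is fully conjugated (every ring atom contributes a p orbital); 2 ring double bonds (4 π electrons) plus a heteroatom lone pair (2) give 6 π electrons. Since 6 = 4n+2 (n=1), ring A is aromatic (pyrrole).
Ring B is fully conjugated (every ring atom contributes a p orbital); 2 ring double bonds (4 π electrons) plus a heteroatom lone pair (2) give 6 π electrons. Since 6 = 4n+2 (n=1), ring B is aromatic (furan).
Ring C is fully conjugated (every ring atom contributes a p orbital); 3 ring double bonds give 6 π electrons. 6 = 4(1)+2, so ring C is aromatic (benzene ring).
Ring D has two sp³ carbons, so it is not fully conjugated — not aromatic (oxolane ring).
Rings E and F form a fused bicyclic system (with one oxygen) with 9 sp² atoms and 10 π electrons from ring double bonds plus a heteroatom lone pair. 10 = 4(2)+2, so the system is aromatic and both rings count as aromatic (benzofuran).
Ring G has only sp³ atoms, so it is not fully conjugated — not aromatic (cyclohexane).
Aromatic: A, B, C, E, F. Total: 5.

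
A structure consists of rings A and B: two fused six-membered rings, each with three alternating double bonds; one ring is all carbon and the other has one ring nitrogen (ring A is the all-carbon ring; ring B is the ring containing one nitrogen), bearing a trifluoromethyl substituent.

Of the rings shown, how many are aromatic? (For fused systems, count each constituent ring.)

Rings A and B form a fused bicyclic system (with one nitrogen) with 10 sp² atoms and 10 π electrons from ring double bonds. 10 = 4(2)+2, so the system is aromatic and both rings count as aromatic (quinoline).
Aromatic: A, B. Total: 2.

2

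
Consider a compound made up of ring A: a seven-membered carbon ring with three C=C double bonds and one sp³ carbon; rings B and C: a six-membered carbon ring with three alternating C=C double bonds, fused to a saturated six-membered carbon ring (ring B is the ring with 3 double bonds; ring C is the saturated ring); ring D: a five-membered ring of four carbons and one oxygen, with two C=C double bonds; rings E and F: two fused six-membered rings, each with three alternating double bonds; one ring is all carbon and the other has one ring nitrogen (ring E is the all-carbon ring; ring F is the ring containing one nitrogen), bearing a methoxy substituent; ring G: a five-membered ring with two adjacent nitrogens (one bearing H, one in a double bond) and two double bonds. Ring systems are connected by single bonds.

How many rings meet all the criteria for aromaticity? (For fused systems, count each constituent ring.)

5

Ring A has one sp³ carbon, so it is not fully conjugated — not aromatic (cycloheptatriene).
Ring B is fully conjugated (every ring atom contributes a p orbital); 3 ring double bonds give 6 π electrons. 6 = 4(1)+2, so ring B is aromatic (benzene ring).
Ring C has four sp³ carbons, so it is not fully conjugated — not aromatic (cyclohexane ring).
Ring D has a continuous p-orbital overlap around the ring; 2 ring double bonds (4 π electrons) plus a heteroatom lone pair (2) give 6 π electrons. Since 6 = 4n+2 (n=1), ring D is aromatic (furan).
Rings E and F form a fused bicyclic system (with one nitrogen) with 10 sp² atoms and 10 π electrons from ring double bonds. 10 = 4(2)+2, so the system is aromatic and both rings count as aromatic (quinoline).
Ring G is planar and fully conjugated; 2 ring double bonds (4 π electrons) plus a heteroatom lone pair (2) give 6 π electrons. That satisfies 4n+2 with n=1, so ring G is aromatic (pyrazole).
Aromatic: B, D, E, F, G. Total: 5.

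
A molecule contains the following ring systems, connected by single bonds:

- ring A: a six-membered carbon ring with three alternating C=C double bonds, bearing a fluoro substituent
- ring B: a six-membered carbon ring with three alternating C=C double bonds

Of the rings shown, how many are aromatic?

2

Ring A is planar and fully conjugated; 3 ring double bonds give 6 π electrons. Since 6 = 4n+2 (n=1), ring A is aromatic (benzene).
Ring B is planar and fully conjugated; 3 ring double bonds give 6 π electrons. Since 6 = 4n+2 (n=1), ring B is aromatic (benzene).
Aromatic: A, B. Total: 2.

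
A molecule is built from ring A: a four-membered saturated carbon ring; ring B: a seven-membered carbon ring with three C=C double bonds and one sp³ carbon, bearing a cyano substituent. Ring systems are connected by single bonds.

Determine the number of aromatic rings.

0

Ring A has only sp³ atoms, so it is not fully conjugated — not aromatic (cyclobutane).
Ring B has one sp³ carbon, so it is not fully conjugated — not aromatic (cycloheptatriene).
No ring is aromatic. Total: 0.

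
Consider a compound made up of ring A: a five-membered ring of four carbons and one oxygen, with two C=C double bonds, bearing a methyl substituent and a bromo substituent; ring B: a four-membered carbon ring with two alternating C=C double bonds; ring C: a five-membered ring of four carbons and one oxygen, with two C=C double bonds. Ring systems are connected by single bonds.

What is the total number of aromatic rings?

2

Ring A is fully conjugated (every ring atom contributes a p orbital); 2 ring double bonds (4 π electrons) plus a heteroatom lone pair (2) give 6 π electrons. That satisfies 4n+2 with n=1, so ring A is aromatic (furan).
Ring B has only sp² ring atoms; a planar conformation would have a fully conjugated π system of 4 electrons. But 4 = 4(1), which is 4n not 4n+2, so ring B is not aromatic (cyclobutadiene) — cyclobutadiene is antiaromatic and distorts to a rectangle.
Ring C is planar and fully conjugated; 2 ring double bonds (4 π electrons) plus a heteroatom lone pair (2) give 6 π electrons. 6 = 4(1)+2, so ring C is aromatic (furan).
Aromatic: A, C. Total: 2.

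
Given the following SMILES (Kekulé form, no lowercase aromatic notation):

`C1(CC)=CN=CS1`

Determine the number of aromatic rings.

The SMILES encodes a five-membered ring with a sulfur at position 1 and a nitrogen at position 3 (in a C=N bond), with two double bonds.
The 5-membered ring with one sulfur and one =N– is planar and fully conjugated; 2 ring double bonds (4 π electrons) plus a heteroatom lone pair (2) give 6 π electrons. 6 = 4(1)+2, so it is aromatic (thiazole).

1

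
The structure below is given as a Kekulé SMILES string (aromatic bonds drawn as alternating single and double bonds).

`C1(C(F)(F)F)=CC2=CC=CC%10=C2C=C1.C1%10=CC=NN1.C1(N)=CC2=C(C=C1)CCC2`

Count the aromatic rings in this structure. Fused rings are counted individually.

4

The SMILES encodes two fused six-membered carbon rings, each with three alternating C=C double bonds; a five-membered ring with two adjacent nitrogens (one bearing H, one in a double bond) and two double bonds; a six-membered carbon ring with three alternating C=C double bonds, fused to a saturated five-membered carbon ring.
The fused 6/6-membered bicyclic is a single π system with 10 sp² atoms and 10 π electrons from ring double bonds. 10 = 4(2)+2, so the system is aromatic and both rings count as aromatic (naphthalene).
The 5-membered ring with two adjacent nitrogens (one N–H, one =N–) has a continuous p-orbital overlap around the ring; 2 ring double bonds (4 π electrons) plus a heteroatom lone pair (2) give 6 π electrons. 6 = 4(1)+2, so it is aromatic (pyrazole).
The 6-membered ring is fully conjugated (every ring atom contributes a p orbital); 3 ring double bonds give 6 π electrons. That satisfies 4n+2 with n=1, so it is aromatic (benzene ring).
The 5-membered ring has three sp³ carbons, so it is not fully conjugated — not aromatic (cyclopentane ring).
4 of the 5 rings are aromatic. Total: 4.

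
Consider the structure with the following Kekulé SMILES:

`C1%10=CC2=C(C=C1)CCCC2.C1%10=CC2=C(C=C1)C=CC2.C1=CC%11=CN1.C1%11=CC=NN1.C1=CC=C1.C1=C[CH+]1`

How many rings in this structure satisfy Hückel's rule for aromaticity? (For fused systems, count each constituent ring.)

5

The SMILES encodes a six-membered carbon ring with three alternating C=C double bonds, fused to a saturated six-membered carbon ring; a six-membered carbon ring with three alternating C=C double bonds, fused to a five-membered carbon ring containing one C=C double bond and one sp³ carbon; a five-membered ring of four carbons and one nitrogen bearing a hydrogen, with two C=C double bonds; a five-membered ring with two adjacent nitrogens (one bearing H, one in a double bond) and two double bonds; a four-membered carbon ring with two alternating C=C double bonds; a three-membered all-carbon ring bearing a positive charge on one carbon, with one C=C double bond.
The 6-membered ring is planar and fully conjugated; 3 ring double bonds give 6 π electrons. 6 = 4(1)+2, so it is aromatic (benzene ring).
The second 6-membered ring has four sp³ carbons, so it is not fully conjugated — not aromatic (cyclohexane ring).
The third 6-membered ring is planar and fully conjugated; 3 ring double bonds give 6 π electrons. 6 = 4(1)+2, so it is aromatic (benzene ring).
The 5-membered ring has one sp³ carbon, so it is not fully conjugated — not aromatic (cyclopentene ring).
The 5-membered ring with one N–H has a continuous p-orbital overlap around the ring; 2 ring double bonds (4 π electrons) plus a heteroatom lone pair (2) give 6 π electrons. That satisfies 4n+2 with n=1, so it is aromatic (pyrrole).
The 5-membered ring with two adjacent nitrogens (one N–H, one =N–) has a continuous p-orbital overlap around the ring; 2 ring double bonds (4 π electrons) plus a heteroatom lone pair (2) give 6 π electrons. Since 6 = 4n+2 (n=1), it is aromatic (pyrazole).
The 4-membered ring has only sp² ring atoms; a planar conformation would have a fully conjugated π system of 4 electrons. But 4 = 4(1), which is 4n not 4n+2, so it is not aromatic (cyclobutadiene) — cyclobutadiene is antiaromatic and distorts to a rectangle.
The 3-membered ring is fully conjugated (every ring atom contributes a p orbital); 1 ring double bond (2 π electrons) plus the carbocation's empty p orbital (0, but keeps the ring conjugated) give 2 π electrons. That satisfies 4n+2 with n=0, so it is aromatic (cyclopropenyl cation).
5 of the 8 rings are aromatic. Total: 5.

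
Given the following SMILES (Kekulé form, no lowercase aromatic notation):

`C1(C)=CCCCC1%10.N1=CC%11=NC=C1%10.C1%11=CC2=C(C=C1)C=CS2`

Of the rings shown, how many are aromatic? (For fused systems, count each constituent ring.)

The SMILES encodes a six-membered carbon ring with one C=C double bond; a six-membered ring with nitrogens at positions 1 and 4 and three alternating double bonds; a six-membered carbon ring with three alternating C=C double bonds, fused to a five-membered ring containing one sulfur and two C=C double bonds.
The 6-membered ring has four sp³ carbons, so it is not fully conjugated — not aromatic (cyclohexene).
The 6-membered ring with two nitrogens (1,4) has a continuous p-orbital overlap around the ring; 3 ring double bonds give 6 π electrons. 6 = 4(1)+2, so it is aromatic (pyrazine).
The fused 6/5-membered bicyclic (with one sulfur) is a single π system with 9 sp² atoms and 10 π electrons from ring double bonds plus a heteroatom lone pair. 10 = 4(2)+2, so the system is aromatic and both rings count as aromatic (benzothiophene).
3 of the 4 rings are aromatic. Total: 3.

3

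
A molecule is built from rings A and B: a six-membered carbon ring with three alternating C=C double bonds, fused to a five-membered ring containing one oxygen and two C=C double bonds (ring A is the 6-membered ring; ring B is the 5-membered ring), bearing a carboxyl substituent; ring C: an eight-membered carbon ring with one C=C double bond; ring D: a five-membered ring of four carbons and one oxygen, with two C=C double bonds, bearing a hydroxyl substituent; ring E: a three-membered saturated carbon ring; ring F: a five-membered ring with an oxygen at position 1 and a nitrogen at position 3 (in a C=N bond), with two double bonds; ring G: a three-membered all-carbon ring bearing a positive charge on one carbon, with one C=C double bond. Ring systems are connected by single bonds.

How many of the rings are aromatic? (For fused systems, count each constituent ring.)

5

Rings A and B form a fused bicyclic system (with one oxygen) with 9 sp² atoms and 10 π electrons from ring double bonds plus a heteroatom lone pair. 10 = 4(2)+2, so the system is aromatic and both rings count as aromatic (benzofuran).
Ring C has six sp³ carbons, so it is not fully conjugated — not aromatic (cyclooctene).
Ring D is fully conjugated (every ring atom contributes a p orbital); 2 ring double bonds (4 π electrons) plus a heteroatom lone pair (2) give 6 π electrons. That satisfies 4n+2 with n=1, so ring D is aromatic (furan).
Ring E has only sp³ atoms, so it is not fully conjugated — not aromatic (cyclopropane).
Ring F is fully conjugated (every ring atom contributes a p orbital); 2 ring double bonds (4 π electrons) plus a heteroatom lone pair (2) give 6 π electrons. 6 = 4(1)+2, so ring F is aromatic (oxazole).
Ring G has a continuous p-orbital overlap around the ring; 1 ring double bond (2 π electrons) plus the carbocation's empty p orbital (0, but keeps the ring conjugated) give 2 π electrons. 2 = 4(0)+2, so ring G is aromatic (cyclopropenyl cation).
Aromatic: A, B, D, F, G. Total: 5.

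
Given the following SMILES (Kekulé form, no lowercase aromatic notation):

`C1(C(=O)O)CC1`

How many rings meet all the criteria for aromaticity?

0

The SMILES encodes a three-membered saturated carbon ring.
The 3-membered ring has only sp³ atoms, so it is not fully conjugated — not aromatic (cyclopropane).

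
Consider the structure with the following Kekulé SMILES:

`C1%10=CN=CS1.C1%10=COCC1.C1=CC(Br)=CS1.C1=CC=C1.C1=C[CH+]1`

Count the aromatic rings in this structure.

The SMILES encodes a five-membered ring with a sulfur at position 1 and a nitrogen at position 3 (in a C=N bond), with two double bonds; a five-membered ring of four carbons and one oxygen, with one C=C double bond and two sp³ carbons; a five-membered ring of four carbons and one sulfur, with two C=C double bonds; a four-membered carbon ring with two alternating C=C double bonds; a three-membered all-carbon ring bearing a positive charge on one carbon, with one C=C double bond.
The 5-membered ring with one sulfur and one =N– is fully conjugated (every ring atom contributes a p orbital); 2 ring double bonds (4 π electrons) plus a heteroatom lone pair (2) give 6 π electrons. That satisfies 4n+2 with n=1, so it is aromatic (thiazole).
The 5-membered ring with one oxygen has two sp³ carbons, so it is not fully conjugated — not aromatic (2,3-dihydrofuran).
The 5-membered ring with one sulfur is fully conjugated (every ring atom contributes a p orbital); 2 ring double bonds (4 π electrons) plus a heteroatom lone pair (2) give 6 π electrons. Since 6 = 4n+2 (n=1), it is aromatic (thiophene).
The 4-membered ring has only sp² ring atoms; a planar conformation would have a fully conjugated π system of 4 electrons. But 4 = 4(1), which is 4n not 4n+2, so it is not aromatic (cyclobutadiene) — cyclobutadiene is antiaromatic and distorts to a rectangle.
The 3-membered ring has a continuous p-orbital overlap around the ring; 1 ring double bond (2 π electrons) plus the carbocation's empty p orbital (0, but keeps the ring conjugated) give 2 π electrons. 2 = 4(0)+2, so it is aromatic (cyclopropenyl cation).
3 of the 5 rings are aromatic. Total: 3.

3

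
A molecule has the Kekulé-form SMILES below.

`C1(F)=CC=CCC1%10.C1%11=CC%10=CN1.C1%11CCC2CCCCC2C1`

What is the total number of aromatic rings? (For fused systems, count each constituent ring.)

The SMILES encodes a six-membered carbon ring with two conjugated C=C double bonds and two sp³ carbons; a five-membered ring of four carbons and one nitrogen bearing a hydrogen, with two C=C double bonds; two fused six-membered saturated carbon rings.
The 6-membered ring has two sp³ carbons, so it is not fully conjugated — not aromatic (1,3-cyclohexadiene).
The 5-membered ring with one N–H has a continuous p-orbital overlap around the ring; 2 ring double bonds (4 π electrons) plus a heteroatom lone pair (2) give 6 π electrons. That satisfies 4n+2 with n=1, so it is aromatic (pyrrole).
The second 6-membered ring has only sp³ atoms, so it is not fully conjugated — not aromatic (cyclohexane ring).
The third 6-membered ring has only sp³ atoms, so it is not fully conjugated — not aromatic (cyclohexane ring).
1 of the 4 rings is aromatic. Total: 1.

1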